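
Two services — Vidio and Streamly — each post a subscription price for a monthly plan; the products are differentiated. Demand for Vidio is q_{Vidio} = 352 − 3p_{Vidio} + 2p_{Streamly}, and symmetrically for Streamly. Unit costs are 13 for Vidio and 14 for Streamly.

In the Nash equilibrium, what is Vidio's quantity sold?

Vidio's profit: π = (p_{Vidio} − 13)(352 − 3p_{Vidio} + 2p_{Streamly}).
∂π/∂p_{Vidio} = 391 − 6p_{Vidio} + 2p_{Streamly} = 0 ⇒ p_{Vidio} = 391/6 + (1/3)p_{Streamly}.
Similarly p_{Streamly} = 197/3 + (1/3)p_{Vidio}.
Substituting the second reaction function into the first: p_{Vidio} = 391/6 + (1/3)(197/3 + (1/3)p_{Vidio}), which gives (8/9)p_{Vidio} = 1567/18 ⇒ p_{Vidio} = 97.9375.
Then p_{Streamly} = 197/3 + (1/3)·97.9375 = 98.3125.
q_{Vidio} = 352 − 3·97.9375 + 2·98.3125 = 254.8125.

254.8125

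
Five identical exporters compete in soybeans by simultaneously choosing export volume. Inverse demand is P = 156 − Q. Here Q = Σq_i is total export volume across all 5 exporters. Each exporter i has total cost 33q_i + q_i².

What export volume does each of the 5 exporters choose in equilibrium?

A representative exporter's profit is π_i = q_i(156 − Q) − 33q_i − q_i², with Q = q_i + Σ_{j≠i} q_j.
First-order condition: 123 − 4q_i − Σ_{j≠i} q_j = 0.
In a symmetric equilibrium every exporter chooses the same q, so Σ_{j≠i} q_j = 4q. The condition becomes 123 − 8q = 0, giving q = 123/8 = 15.375.

15.375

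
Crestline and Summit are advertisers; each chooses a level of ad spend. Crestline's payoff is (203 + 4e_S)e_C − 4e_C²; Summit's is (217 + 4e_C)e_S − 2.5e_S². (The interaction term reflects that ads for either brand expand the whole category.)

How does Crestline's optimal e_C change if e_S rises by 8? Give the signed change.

4

Expanding Crestline's payoff: 203e_C + 4e_Se_C − 4e_C².
∂π/∂e_C = 203 + 4e_S − 8e_C = 0, so e_C = 25.375 + 0.5e_S.
The reaction-function slope is 0.5, so an 8-unit rise in e_S moves e_C by 0.5 × 8 = 4. Crestline's best response rises — the actions are strategic complements.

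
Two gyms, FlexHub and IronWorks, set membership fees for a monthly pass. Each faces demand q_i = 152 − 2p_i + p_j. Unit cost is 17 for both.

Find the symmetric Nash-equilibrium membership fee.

62

FlexHub's profit: π = (p_{FlexHub} − 17)(152 − 2p_{FlexHub} + p_{IronWorks}).
∂π/∂p_{FlexHub} = 186 − 4p_{FlexHub} + p_{IronWorks} = 0 ⇒ p_{FlexHub} = 46.5 + 0.25p_{IronWorks}.
The game is symmetric, so in equilibrium p_{IronWorks} = p_{FlexHub}: the reaction function gives 0.75p_{FlexHub} = 46.5, hence p_{FlexHub} = 62.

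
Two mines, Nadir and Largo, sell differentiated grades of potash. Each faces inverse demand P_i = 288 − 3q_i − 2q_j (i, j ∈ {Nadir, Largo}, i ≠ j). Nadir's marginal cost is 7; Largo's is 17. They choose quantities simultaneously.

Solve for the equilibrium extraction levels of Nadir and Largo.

35.75, 33.25

Mine Nadir's profit: π = q_{Nadir}(288 − 3q_{Nadir} − 2q_{Largo}) − 7q_{Nadir}.
∂π/∂q_{Nadir} = 281 − 6q_{Nadir} − 2q_{Largo} = 0 ⇒ q_{Nadir} = 281/6 − (1/3)q_{Largo}.
Similarly q_{Largo} = 271/6 − (1/3)q_{Nadir}.
Plugging q_{Largo} into Nadir's best response: q_{Nadir} = 281/6 − (1/3)(271/6 − (1/3)q_{Nadir}) ⇒ (8/9)q_{Nadir} = 286/9, so q_{Nadir} = 35.75.
Then q_{Largo} = 271/6 − (1/3)·35.75 = 33.25.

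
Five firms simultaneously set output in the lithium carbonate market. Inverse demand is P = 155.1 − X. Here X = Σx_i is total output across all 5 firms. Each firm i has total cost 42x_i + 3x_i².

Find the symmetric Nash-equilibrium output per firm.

9.425

A representative firm's profit is π_i = x_i(155.1 − X) − 42x_i − 3x_i², with X = x_i + Σ_{j≠i} x_j.
First-order condition: 113.1 − 8x_i − Σ_{j≠i} x_j = 0.
In a symmetric equilibrium every firm chooses the same x, so Σ_{j≠i} x_j = 4x. The condition becomes 113.1 − 12x = 0, giving x = 113.1/12 = 9.425.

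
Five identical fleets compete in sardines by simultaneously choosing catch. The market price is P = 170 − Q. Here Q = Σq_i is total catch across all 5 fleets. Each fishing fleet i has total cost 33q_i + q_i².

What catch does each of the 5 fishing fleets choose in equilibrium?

A representative fishing fleet's profit is π_i = q_i(170 − Q) − 33q_i − q_i², with Q = q_i + Σ_{j≠i} q_j.
First-order condition: 137 − 4q_i − Σ_{j≠i} q_j = 0.
In a symmetric equilibrium every fishing fleet chooses the same q, so Σ_{j≠i} q_j = 4q. The condition becomes 137 − 8q = 0, giving q = 137/8 = 17.125.

17.125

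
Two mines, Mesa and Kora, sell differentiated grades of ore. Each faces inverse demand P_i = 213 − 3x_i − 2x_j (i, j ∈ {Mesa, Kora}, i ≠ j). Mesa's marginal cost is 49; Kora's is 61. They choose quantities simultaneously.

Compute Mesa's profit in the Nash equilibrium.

Mine Mesa's profit: π = x_{Mesa}(213 − 3x_{Mesa} − 2x_{Kora}) − 49x_{Mesa}.
∂π/∂x_{Mesa} = 164 − 6x_{Mesa} − 2x_{Kora} = 0 ⇒ x_{Mesa} = 82/3 − (1/3)x_{Kora}.
Similarly x_{Kora} = 76/3 − (1/3)x_{Mesa}.
Plugging x_{Kora} into Mesa's best response: x_{Mesa} = 82/3 − (1/3)(76/3 − (1/3)x_{Mesa}) ⇒ (8/9)x_{Mesa} = 170/9, so x_{Mesa} = 21.25.
Then x_{Kora} = 76/3 − (1/3)·21.25 = 18.25.
P_{Mesa} = 213 − 3·21.25 − 2·18.25 = 112.75.
Profit = (112.75 − 49)·21.25 = 1354.6875.

1354.6875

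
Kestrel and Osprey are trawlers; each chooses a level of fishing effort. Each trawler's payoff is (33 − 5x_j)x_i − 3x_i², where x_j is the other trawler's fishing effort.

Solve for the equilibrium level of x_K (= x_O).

3

Kestrel's payoff is (33 − 5x_O)x_K − 3x_K².
∂π/∂x_K = 33 − 5x_O − 6x_K = 0, so x_K = 5.5 − (5/6)x_O.
The game is symmetric, so in equilibrium x_O = x_K: the reaction function gives (11/6)x_K = 5.5, hence x_K = 3.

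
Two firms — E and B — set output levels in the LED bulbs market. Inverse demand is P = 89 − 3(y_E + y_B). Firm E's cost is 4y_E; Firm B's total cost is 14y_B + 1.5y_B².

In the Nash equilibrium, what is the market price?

Firm E's profit: π = y_E(89 − 3(y_E + y_B)) − 4y_E.
∂π/∂y_E = 85 − 6y_E − 3y_B = 0, so y_E = 85/6 − 0.5y_B.
For B: ∂π/∂y_B = 75 − 9y_B − 3y_E = 0 ⇒ y_B = 25/3 − (1/3)y_E.
Solving the two reaction functions simultaneously: (1 − (−0.5)(−1/3))y_E = 85/6 − 0.5·(25/3), so (5/6)y_E = 10 and y_E = 12.
Then y_B = 25/3 − (1/3)·12 = 13/3.
Equilibrium price: P = 89 − 3·(49/3) = 40.

40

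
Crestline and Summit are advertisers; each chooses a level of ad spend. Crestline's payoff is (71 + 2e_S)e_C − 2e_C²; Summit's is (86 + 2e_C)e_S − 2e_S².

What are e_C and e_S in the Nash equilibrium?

38, 40.5

Expanding Crestline's payoff: 71e_C + 2e_Se_C − 2e_C².
∂π/∂e_C = 71 + 2e_S − 4e_C = 0, so e_C = 17.75 + 0.5e_S.
Likewise for Summit: e_S = 21.5 + 0.5e_C.
Solving the two reaction functions simultaneously: (1 − (0.5)(0.5))e_C = 17.75 + 0.5·21.5, so 0.75e_C = 28.5 and e_C = 38.
Then e_S = 21.5 + 0.5·38 = 40.5.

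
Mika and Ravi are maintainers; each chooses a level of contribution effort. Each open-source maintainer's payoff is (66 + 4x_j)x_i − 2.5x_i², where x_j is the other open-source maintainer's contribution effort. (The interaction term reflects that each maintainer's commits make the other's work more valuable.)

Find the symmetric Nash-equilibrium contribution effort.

Mika's payoff is (66 + 4x_R)x_M − 2.5x_M².
∂π/∂x_M = 66 + 4x_R − 5x_M = 0, so x_M = 13.2 + 0.8x_R.
Setting x_M = x_R in the reaction function: x_M = 13.2 + 0.8x_M, so x_M = 13.2 / 0.2 = 66.

66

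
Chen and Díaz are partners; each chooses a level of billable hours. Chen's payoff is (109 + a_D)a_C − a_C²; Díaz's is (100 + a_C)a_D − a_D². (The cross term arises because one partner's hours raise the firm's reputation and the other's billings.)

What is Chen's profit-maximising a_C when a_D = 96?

102.5

Expanding Chen's payoff: 109a_C + a_Da_C − a_C².
∂π/∂a_C = 109 + a_D − 2a_C = 0, so a_C = 54.5 + 0.5a_D.
At a_D = 96: a_C = 54.5 + 0.5·96 = 102.5.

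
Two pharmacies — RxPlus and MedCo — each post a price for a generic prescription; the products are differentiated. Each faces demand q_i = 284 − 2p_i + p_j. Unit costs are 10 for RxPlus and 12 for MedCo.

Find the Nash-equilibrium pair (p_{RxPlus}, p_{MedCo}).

101.6, 102.4

RxPlus's profit: π = (p_{RxPlus} − 10)(284 − 2p_{RxPlus} + p_{MedCo}).
∂π/∂p_{RxPlus} = 304 − 4p_{RxPlus} + p_{MedCo} = 0 ⇒ p_{RxPlus} = 76 + 0.25p_{MedCo}.
Similarly p_{MedCo} = 77 + 0.25p_{RxPlus}.
Plugging p_{MedCo} into RxPlus's best response: p_{RxPlus} = 76 + 0.25(77 + 0.25p_{RxPlus}) ⇒ 0.9375p_{RxPlus} = 95.25, so p_{RxPlus} = 101.6.
Then p_{MedCo} = 77 + 0.25·101.6 = 102.4.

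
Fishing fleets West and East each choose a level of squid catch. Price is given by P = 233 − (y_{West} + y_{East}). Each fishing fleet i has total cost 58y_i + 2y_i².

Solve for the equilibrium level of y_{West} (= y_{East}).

25

Fishing fleet West's profit: π = y_{West}(233 − (y_{West} + y_{East})) − 58y_{West} − 2y_{West}².
∂π/∂y_{West} = 175 − 6y_{West} − y_{East} = 0, so y_{West} = 175/6 − (1/6)y_{East}.
The game is symmetric, so in equilibrium y_{East} = y_{West}: the reaction function gives (7/6)y_{West} = 175/6, hence y_{West} = 25.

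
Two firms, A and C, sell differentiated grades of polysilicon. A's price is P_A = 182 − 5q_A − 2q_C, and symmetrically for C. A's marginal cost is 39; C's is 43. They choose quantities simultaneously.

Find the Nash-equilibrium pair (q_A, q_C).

Firm A's profit: π = q_A(182 − 5q_A − 2q_C) − 39q_A.
∂π/∂q_A = 143 − 10q_A − 2q_C = 0 ⇒ q_A = 14.3 − 0.2q_C.
Similarly q_C = 13.9 − 0.2q_A.
Plugging q_C into A's best response: q_A = 14.3 − 0.2(13.9 − 0.2q_A) ⇒ 0.96q_A = 11.52, so q_A = 12.
Then q_C = 13.9 − 0.2·12 = 11.5.

12, 11.5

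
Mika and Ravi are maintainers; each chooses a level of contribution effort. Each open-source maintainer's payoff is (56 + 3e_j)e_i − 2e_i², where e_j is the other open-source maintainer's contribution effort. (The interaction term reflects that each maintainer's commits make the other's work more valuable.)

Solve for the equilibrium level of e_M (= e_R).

Mika's payoff is (56 + 3e_R)e_M − 2e_M².
∂π/∂e_M = 56 + 3e_R − 4e_M = 0, so e_M = 14 + 0.75e_R.
By symmetry e_R = e_M; substituting into the reaction function, 0.25e_M = 14 and e_M = 56.

56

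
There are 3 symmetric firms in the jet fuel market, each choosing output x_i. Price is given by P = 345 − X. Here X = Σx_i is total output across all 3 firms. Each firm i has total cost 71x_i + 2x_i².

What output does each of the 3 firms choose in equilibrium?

34.25

A representative firm's profit is π_i = x_i(345 − X) − 71x_i − 2x_i², with X = x_i + Σ_{j≠i} x_j.
First-order condition: 274 − 6x_i − Σ_{j≠i} x_j = 0.
With identical firms, set every x_j = x: then 274 − 6x − 2x = 0, i.e. x = 274/8 = 34.25.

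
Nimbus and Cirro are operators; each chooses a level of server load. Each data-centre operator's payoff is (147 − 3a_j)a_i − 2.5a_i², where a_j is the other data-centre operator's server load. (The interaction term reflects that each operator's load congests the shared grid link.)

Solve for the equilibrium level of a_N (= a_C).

Nimbus's payoff is (147 − 3a_C)a_N − 2.5a_N².
∂π/∂a_N = 147 − 3a_C − 5a_N = 0, so a_N = 29.4 − 0.6a_C.
The game is symmetric, so in equilibrium a_C = a_N: the reaction function gives 1.6a_N = 29.4, hence a_N = 18.375.

18.375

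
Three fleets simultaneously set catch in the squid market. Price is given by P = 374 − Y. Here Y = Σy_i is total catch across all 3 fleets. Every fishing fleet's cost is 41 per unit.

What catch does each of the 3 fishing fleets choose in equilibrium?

A representative fishing fleet's profit is π_i = y_i(374 − Y) − 41y_i, with Y = y_i + Σ_{j≠i} y_j.
First-order condition: 333 − 2y_i − Σ_{j≠i} y_j = 0.
Imposing symmetry (y_j = y for all j) turns Σ_{j≠i} y_j into 2y, so 333 = 4y and y = 83.25.

83.25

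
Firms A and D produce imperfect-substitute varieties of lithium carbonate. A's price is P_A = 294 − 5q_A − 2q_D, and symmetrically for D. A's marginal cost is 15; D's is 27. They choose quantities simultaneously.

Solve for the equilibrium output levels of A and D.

23.5, 22

Firm A's profit: π = q_A(294 − 5q_A − 2q_D) − 15q_A.
∂π/∂q_A = 279 − 10q_A − 2q_D = 0 ⇒ q_A = 27.9 − 0.2q_D.
Similarly q_D = 26.7 − 0.2q_A.
Solving the two reaction functions simultaneously: (1 − (−0.2)(−0.2))q_A = 27.9 − 0.2·26.7, so 0.96q_A = 22.56 and q_A = 23.5.
Then q_D = 26.7 − 0.2·23.5 = 22.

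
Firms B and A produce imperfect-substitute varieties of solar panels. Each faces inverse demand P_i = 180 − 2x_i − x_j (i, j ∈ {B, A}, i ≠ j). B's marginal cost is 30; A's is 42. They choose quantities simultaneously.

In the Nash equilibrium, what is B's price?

91.6

Firm B's profit: π = x_B(180 − 2x_B − x_A) − 30x_B.
∂π/∂x_B = 150 − 4x_B − x_A = 0 ⇒ x_B = 37.5 − 0.25x_A.
Similarly x_A = 34.5 − 0.25x_B.
Solving the two reaction functions simultaneously: (1 − (−0.25)(−0.25))x_B = 37.5 − 0.25·34.5, so 0.9375x_B = 28.875 and x_B = 30.8.
Then x_A = 34.5 − 0.25·30.8 = 26.8.
P_B = 180 − 2·30.8 − 26.8 = 91.6.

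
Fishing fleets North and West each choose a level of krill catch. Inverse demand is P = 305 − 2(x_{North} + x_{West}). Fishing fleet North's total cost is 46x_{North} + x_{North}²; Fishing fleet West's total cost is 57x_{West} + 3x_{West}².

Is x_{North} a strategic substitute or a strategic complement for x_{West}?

Fishing fleet North's profit: π = x_{North}(305 − 2(x_{North} + x_{West})) − 46x_{North} − x_{North}².
∂π/∂x_{North} = 259 − 6x_{North} − 2x_{West} = 0, so x_{North} = 259/6 − (1/3)x_{West}.
The best-response slope dx_{North}/dx_{West} = −1/3 < 0: the reaction function is downward-sloping, so the choices are strategic substitutes.

strategic substitutes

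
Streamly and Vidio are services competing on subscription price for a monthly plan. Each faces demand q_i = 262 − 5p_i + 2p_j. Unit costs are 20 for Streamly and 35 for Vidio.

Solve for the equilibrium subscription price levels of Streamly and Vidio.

46.8125, 53.0625

Streamly's profit: π = (p_{Streamly} − 20)(262 − 5p_{Streamly} + 2p_{Vidio}).
∂π/∂p_{Streamly} = 362 − 10p_{Streamly} + 2p_{Vidio} = 0 ⇒ p_{Streamly} = 36.2 + 0.2p_{Vidio}.
Similarly p_{Vidio} = 43.7 + 0.2p_{Streamly}.
Plugging p_{Vidio} into Streamly's best response: p_{Streamly} = 36.2 + 0.2(43.7 + 0.2p_{Streamly}) ⇒ 0.96p_{Streamly} = 44.94, so p_{Streamly} = 46.8125.
Then p_{Vidio} = 43.7 + 0.2·46.8125 = 53.0625.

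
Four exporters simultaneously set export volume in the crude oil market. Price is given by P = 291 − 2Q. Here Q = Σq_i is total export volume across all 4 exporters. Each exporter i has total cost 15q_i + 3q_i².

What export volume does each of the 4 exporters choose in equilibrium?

A representative exporter's profit is π_i = q_i(291 − 2Q) − 15q_i − 3q_i², with Q = q_i + Σ_{j≠i} q_j.
First-order condition: 276 − 10q_i − 2Σ_{j≠i} q_j = 0.
With identical exporters, set every q_j = q: then 276 − 10q − 6q = 0, i.e. q = 276/16 = 17.25.

17.25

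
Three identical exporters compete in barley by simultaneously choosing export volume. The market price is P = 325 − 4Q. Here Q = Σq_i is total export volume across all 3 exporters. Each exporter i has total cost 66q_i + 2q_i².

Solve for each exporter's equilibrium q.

A representative exporter's profit is π_i = q_i(325 − 4Q) − 66q_i − 2q_i², with Q = q_i + Σ_{j≠i} q_j.
First-order condition: 259 − 12q_i − 4Σ_{j≠i} q_j = 0.
With identical exporters, set every q_j = q: then 259 − 12q − 8q = 0, i.e. q = 259/20 = 12.95.

12.95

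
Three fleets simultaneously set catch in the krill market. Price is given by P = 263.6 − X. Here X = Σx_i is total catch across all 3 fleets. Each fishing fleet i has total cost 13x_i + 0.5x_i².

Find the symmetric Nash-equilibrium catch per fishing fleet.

50.12

A representative fishing fleet's profit is π_i = x_i(263.6 − X) − 13x_i − 0.5x_i², with X = x_i + Σ_{j≠i} x_j.
First-order condition: 250.6 − 3x_i − Σ_{j≠i} x_j = 0.
Imposing symmetry (x_j = x for all j) turns Σ_{j≠i} x_j into 2x, so 250.6 = 5x and x = 50.12.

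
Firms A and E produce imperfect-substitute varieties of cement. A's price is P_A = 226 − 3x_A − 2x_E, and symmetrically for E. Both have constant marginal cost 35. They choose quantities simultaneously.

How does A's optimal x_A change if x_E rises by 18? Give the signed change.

-6

Firm A's profit: π = x_A(226 − 3x_A − 2x_E) − 35x_A.
∂π/∂x_A = 191 − 6x_A − 2x_E = 0 ⇒ x_A = 191/6 − (1/3)x_E.
The reaction-function slope is −1/3, so an 18-unit rise in x_E moves x_A by −1/3 × 18 = −6. A's best response falls — the actions are strategic substitutes.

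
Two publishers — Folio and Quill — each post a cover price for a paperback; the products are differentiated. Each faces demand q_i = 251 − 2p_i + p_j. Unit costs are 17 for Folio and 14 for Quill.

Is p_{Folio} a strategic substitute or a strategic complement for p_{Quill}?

Folio's profit: π = (p_{Folio} − 17)(251 − 2p_{Folio} + p_{Quill}).
∂π/∂p_{Folio} = 285 − 4p_{Folio} + p_{Quill} = 0 ⇒ p_{Folio} = 71.25 + 0.25p_{Quill}.
The best-response slope dp_{Folio}/dp_{Quill} = 0.25 > 0: the reaction function is upward-sloping, so the choices are strategic complements.

strategic complements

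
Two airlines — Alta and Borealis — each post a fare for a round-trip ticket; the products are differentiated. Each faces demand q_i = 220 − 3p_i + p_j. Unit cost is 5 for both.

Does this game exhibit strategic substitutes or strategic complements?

strategic complements

Alta's profit: π = (p_{Alta} − 5)(220 − 3p_{Alta} + p_{Borealis}).
∂π/∂p_{Alta} = 235 − 6p_{Alta} + p_{Borealis} = 0 ⇒ p_{Alta} = 235/6 + (1/6)p_{Borealis}.
The best-response slope dp_{Alta}/dp_{Borealis} = 1/6 > 0: the reaction function is upward-sloping, so the choices are strategic complements.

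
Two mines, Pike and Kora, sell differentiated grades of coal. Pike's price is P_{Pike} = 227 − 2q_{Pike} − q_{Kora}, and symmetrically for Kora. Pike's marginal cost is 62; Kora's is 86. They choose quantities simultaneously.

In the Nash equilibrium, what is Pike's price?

Mine Pike's profit: π = q_{Pike}(227 − 2q_{Pike} − q_{Kora}) − 62q_{Pike}.
∂π/∂q_{Pike} = 165 − 4q_{Pike} − q_{Kora} = 0 ⇒ q_{Pike} = 41.25 − 0.25q_{Kora}.
Similarly q_{Kora} = 35.25 − 0.25q_{Pike}.
Plugging q_{Kora} into Pike's best response: q_{Pike} = 41.25 − 0.25(35.25 − 0.25q_{Pike}) ⇒ 0.9375q_{Pike} = 32.4375, so q_{Pike} = 34.6.
Then q_{Kora} = 35.25 − 0.25·34.6 = 26.6.
P_{Pike} = 227 − 2·34.6 − 26.6 = 131.2.

131.2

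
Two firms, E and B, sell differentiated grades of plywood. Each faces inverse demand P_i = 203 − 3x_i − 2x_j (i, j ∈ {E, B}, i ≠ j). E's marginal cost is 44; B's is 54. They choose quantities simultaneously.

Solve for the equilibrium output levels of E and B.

Firm E's profit: π = x_E(203 − 3x_E − 2x_B) − 44x_E.
∂π/∂x_E = 159 − 6x_E − 2x_B = 0 ⇒ x_E = 26.5 − (1/3)x_B.
Similarly x_B = 149/6 − (1/3)x_E.
Solving the two reaction functions simultaneously: (1 − (−1/3)(−1/3))x_E = 26.5 − (1/3)·(149/6), so (8/9)x_E = 164/9 and x_E = 20.5.
Then x_B = 149/6 − (1/3)·20.5 = 18.

20.5, 18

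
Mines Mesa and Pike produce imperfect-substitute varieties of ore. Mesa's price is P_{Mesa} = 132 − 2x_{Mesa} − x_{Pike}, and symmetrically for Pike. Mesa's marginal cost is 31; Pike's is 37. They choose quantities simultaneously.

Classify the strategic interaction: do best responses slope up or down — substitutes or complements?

Mine Mesa's profit: π = x_{Mesa}(132 − 2x_{Mesa} − x_{Pike}) − 31x_{Mesa}.
∂π/∂x_{Mesa} = 101 − 4x_{Mesa} − x_{Pike} = 0 ⇒ x_{Mesa} = 25.25 − 0.25x_{Pike}.
The best-response slope dx_{Mesa}/dx_{Pike} = −0.25 < 0: the reaction function is downward-sloping, so the choices are strategic substitutes.

strategic substitutes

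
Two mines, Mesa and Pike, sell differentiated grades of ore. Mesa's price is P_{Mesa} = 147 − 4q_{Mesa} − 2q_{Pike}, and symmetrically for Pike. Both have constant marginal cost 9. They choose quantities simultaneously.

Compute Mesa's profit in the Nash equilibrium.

Mine Mesa's profit: π = q_{Mesa}(147 − 4q_{Mesa} − 2q_{Pike}) − 9q_{Mesa}.
∂π/∂q_{Mesa} = 138 − 8q_{Mesa} − 2q_{Pike} = 0 ⇒ q_{Mesa} = 17.25 − 0.25q_{Pike}.
Setting q_{Mesa} = q_{Pike} in the reaction function: q_{Mesa} = 17.25 − 0.25q_{Mesa}, so q_{Mesa} = 17.25 / 1.25 = 13.8.
P_{Mesa} = 147 − 4·13.8 − 2·13.8 = 64.2.
Profit = (64.2 − 9)·13.8 = 761.76.

761.76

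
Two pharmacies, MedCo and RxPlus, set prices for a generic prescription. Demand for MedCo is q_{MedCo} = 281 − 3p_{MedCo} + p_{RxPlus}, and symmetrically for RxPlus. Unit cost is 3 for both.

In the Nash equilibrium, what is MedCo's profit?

MedCo's profit: π = (p_{MedCo} − 3)(281 − 3p_{MedCo} + p_{RxPlus}).
∂π/∂p_{MedCo} = 290 − 6p_{MedCo} + p_{RxPlus} = 0 ⇒ p_{MedCo} = 145/3 + (1/6)p_{RxPlus}.
The game is symmetric, so in equilibrium p_{RxPlus} = p_{MedCo}: the reaction function gives (5/6)p_{MedCo} = 145/3, hence p_{MedCo} = 58.
q_{MedCo} = 281 − 3·58 + 58 = 165.
Profit = (58 − 3)·165 = 9075.

9075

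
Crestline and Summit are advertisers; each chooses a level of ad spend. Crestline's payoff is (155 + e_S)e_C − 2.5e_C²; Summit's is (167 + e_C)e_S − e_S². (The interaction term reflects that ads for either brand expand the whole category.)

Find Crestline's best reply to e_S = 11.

33.2

Expanding Crestline's payoff: 155e_C + e_Se_C − 2.5e_C².
∂π/∂e_C = 155 + e_S − 5e_C = 0, so e_C = 31 + 0.2e_S.
At e_S = 11: e_C = 31 + 0.2·11 = 33.2.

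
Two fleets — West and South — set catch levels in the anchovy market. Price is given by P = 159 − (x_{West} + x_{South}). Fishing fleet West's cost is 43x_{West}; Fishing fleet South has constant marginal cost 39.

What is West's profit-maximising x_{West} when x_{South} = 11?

52.5

Fishing fleet West's profit: π = x_{West}(159 − (x_{West} + x_{South})) − 43x_{West}.
∂π/∂x_{West} = 116 − 2x_{West} − x_{South} = 0, so x_{West} = 58 − 0.5x_{South}.
At x_{South} = 11: x_{West} = 58 − 0.5·11 = 52.5.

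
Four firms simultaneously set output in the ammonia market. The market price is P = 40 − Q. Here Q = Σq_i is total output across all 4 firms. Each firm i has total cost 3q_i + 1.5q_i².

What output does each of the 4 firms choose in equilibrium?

A representative firm's profit is π_i = q_i(40 − Q) − 3q_i − 1.5q_i², with Q = q_i + Σ_{j≠i} q_j.
First-order condition: 37 − 5q_i − Σ_{j≠i} q_j = 0.
With identical firms, set every q_j = q: then 37 − 5q − 3q = 0, i.e. q = 37/8 = 4.625.

4.625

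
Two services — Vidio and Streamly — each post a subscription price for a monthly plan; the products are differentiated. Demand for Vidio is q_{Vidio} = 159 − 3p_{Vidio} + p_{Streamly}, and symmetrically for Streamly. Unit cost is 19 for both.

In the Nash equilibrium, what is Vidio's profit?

1756.92

Vidio's profit: π = (p_{Vidio} − 19)(159 − 3p_{Vidio} + p_{Streamly}).
∂π/∂p_{Vidio} = 216 − 6p_{Vidio} + p_{Streamly} = 0 ⇒ p_{Vidio} = 36 + (1/6)p_{Streamly}.
The game is symmetric, so in equilibrium p_{Streamly} = p_{Vidio}: the reaction function gives (5/6)p_{Vidio} = 36, hence p_{Vidio} = 43.2.
q_{Vidio} = 159 − 3·43.2 + 43.2 = 72.6.
Profit = (43.2 − 19)·72.6 = 1756.92.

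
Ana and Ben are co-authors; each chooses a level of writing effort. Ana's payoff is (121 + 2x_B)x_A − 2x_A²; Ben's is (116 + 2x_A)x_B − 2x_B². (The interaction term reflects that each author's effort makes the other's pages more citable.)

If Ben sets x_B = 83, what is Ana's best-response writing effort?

Expanding Ana's payoff: 121x_A + 2x_Bx_A − 2x_A².
∂π/∂x_A = 121 + 2x_B − 4x_A = 0, so x_A = 30.25 + 0.5x_B.
At x_B = 83: x_A = 30.25 + 0.5·83 = 71.75.

71.75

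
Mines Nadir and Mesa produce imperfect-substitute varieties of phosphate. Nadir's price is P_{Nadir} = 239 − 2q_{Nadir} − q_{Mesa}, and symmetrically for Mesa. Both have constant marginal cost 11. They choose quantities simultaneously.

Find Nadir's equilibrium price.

Mine Nadir's profit: π = q_{Nadir}(239 − 2q_{Nadir} − q_{Mesa}) − 11q_{Nadir}.
∂π/∂q_{Nadir} = 228 − 4q_{Nadir} − q_{Mesa} = 0 ⇒ q_{Nadir} = 57 − 0.25q_{Mesa}.
By symmetry q_{Mesa} = q_{Nadir}; substituting into the reaction function, 1.25q_{Nadir} = 57 and q_{Nadir} = 45.6.
P_{Nadir} = 239 − 2·45.6 − 45.6 = 102.2.

102.2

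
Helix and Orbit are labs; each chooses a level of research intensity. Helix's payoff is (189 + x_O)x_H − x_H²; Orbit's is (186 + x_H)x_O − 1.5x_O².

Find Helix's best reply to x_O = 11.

Expanding Helix's payoff: 189x_H + x_Ox_H − x_H².
∂π/∂x_H = 189 + x_O − 2x_H = 0, so x_H = 94.5 + 0.5x_O.
At x_O = 11: x_H = 94.5 + 0.5·11 = 100.

100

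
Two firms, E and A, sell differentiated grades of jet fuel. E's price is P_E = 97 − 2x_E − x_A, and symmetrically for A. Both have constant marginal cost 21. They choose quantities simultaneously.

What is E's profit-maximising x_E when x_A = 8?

17

Firm E's profit: π = x_E(97 − 2x_E − x_A) − 21x_E.
∂π/∂x_E = 76 − 4x_E − x_A = 0 ⇒ x_E = 19 − 0.25x_A.
At x_A = 8: x_E = 19 − 0.25·8 = 17.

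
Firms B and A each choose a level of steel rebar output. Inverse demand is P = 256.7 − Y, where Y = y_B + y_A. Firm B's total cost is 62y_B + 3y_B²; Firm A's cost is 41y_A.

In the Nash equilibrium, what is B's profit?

536.3856

Firm B's profit: π = y_B(256.7 − (y_B + y_A)) − 62y_B − 3y_B².
∂π/∂y_B = 194.7 − 8y_B − y_A = 0, so y_B = 24.3375 − 0.125y_A.
For A: ∂π/∂y_A = 215.7 − 2y_A − y_B = 0 ⇒ y_A = 107.85 − 0.5y_B.
Solving the two reaction functions simultaneously: (1 − (−0.125)(−0.5))y_B = 24.3375 − 0.125·107.85, so 0.9375y_B = 1737/160 and y_B = 11.58.
Then y_A = 107.85 − 0.5·11.58 = 102.06.
Price P = 256.7 − 113.64 = 143.06.
B's profit: (143.06 − 62)·11.58 − 3(11.58)² = 536.3856.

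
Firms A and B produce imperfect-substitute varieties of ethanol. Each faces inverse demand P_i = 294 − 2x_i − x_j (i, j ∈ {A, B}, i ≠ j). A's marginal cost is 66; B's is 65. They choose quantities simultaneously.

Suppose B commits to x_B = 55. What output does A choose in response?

Firm A's profit: π = x_A(294 − 2x_A − x_B) − 66x_A.
∂π/∂x_A = 228 − 4x_A − x_B = 0 ⇒ x_A = 57 − 0.25x_B.
At x_B = 55: x_A = 57 − 0.25·55 = 43.25.

43.25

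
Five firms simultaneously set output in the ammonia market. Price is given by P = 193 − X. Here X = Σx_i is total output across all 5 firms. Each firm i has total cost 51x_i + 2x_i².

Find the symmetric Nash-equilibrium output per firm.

A representative firm's profit is π_i = x_i(193 − X) − 51x_i − 2x_i², with X = x_i + Σ_{j≠i} x_j.
First-order condition: 142 − 6x_i − Σ_{j≠i} x_j = 0.
In a symmetric equilibrium every firm chooses the same x, so Σ_{j≠i} x_j = 4x. The condition becomes 142 − 10x = 0, giving x = 142/10 = 14.2.

14.2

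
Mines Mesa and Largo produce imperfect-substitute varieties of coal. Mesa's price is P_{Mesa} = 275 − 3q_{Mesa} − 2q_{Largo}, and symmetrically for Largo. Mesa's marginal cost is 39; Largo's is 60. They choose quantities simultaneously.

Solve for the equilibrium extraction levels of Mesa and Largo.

Mine Mesa's profit: π = q_{Mesa}(275 − 3q_{Mesa} − 2q_{Largo}) − 39q_{Mesa}.
∂π/∂q_{Mesa} = 236 − 6q_{Mesa} − 2q_{Largo} = 0 ⇒ q_{Mesa} = 118/3 − (1/3)q_{Largo}.
Similarly q_{Largo} = 215/6 − (1/3)q_{Mesa}.
Substituting the second reaction function into the first: q_{Mesa} = 118/3 − (1/3)(215/6 − (1/3)q_{Mesa}), which gives (8/9)q_{Mesa} = 493/18 ⇒ q_{Mesa} = 30.8125.
Then q_{Largo} = 215/6 − (1/3)·30.8125 = 25.5625.

30.8125, 25.5625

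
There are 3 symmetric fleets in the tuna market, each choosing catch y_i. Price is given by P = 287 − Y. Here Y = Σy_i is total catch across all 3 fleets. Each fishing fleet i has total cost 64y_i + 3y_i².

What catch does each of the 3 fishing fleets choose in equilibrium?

22.3

A representative fishing fleet's profit is π_i = y_i(287 − Y) − 64y_i − 3y_i², with Y = y_i + Σ_{j≠i} y_j.
First-order condition: 223 − 8y_i − Σ_{j≠i} y_j = 0.
With identical fishing fleets, set every y_j = y: then 223 − 8y − 2y = 0, i.e. y = 223/10 = 22.3.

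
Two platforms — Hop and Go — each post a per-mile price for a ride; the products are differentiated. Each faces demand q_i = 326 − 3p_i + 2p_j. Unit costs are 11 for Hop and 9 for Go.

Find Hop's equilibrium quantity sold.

Hop's profit: π = (p_{Hop} − 11)(326 − 3p_{Hop} + 2p_{Go}).
∂π/∂p_{Hop} = 359 − 6p_{Hop} + 2p_{Go} = 0 ⇒ p_{Hop} = 359/6 + (1/3)p_{Go}.
Similarly p_{Go} = 353/6 + (1/3)p_{Hop}.
Substituting the second reaction function into the first: p_{Hop} = 359/6 + (1/3)(353/6 + (1/3)p_{Hop}), which gives (8/9)p_{Hop} = 715/9 ⇒ p_{Hop} = 89.375.
Then p_{Go} = 353/6 + (1/3)·89.375 = 88.625.
q_{Hop} = 326 − 3·89.375 + 2·88.625 = 235.125.

235.125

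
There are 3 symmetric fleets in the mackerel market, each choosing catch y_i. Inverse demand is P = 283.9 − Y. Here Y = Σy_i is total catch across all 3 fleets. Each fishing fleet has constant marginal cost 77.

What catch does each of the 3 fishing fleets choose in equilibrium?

51.725

A representative fishing fleet's profit is π_i = y_i(283.9 − Y) − 77y_i, with Y = y_i + Σ_{j≠i} y_j.
First-order condition: 206.9 − 2y_i − Σ_{j≠i} y_j = 0.
Imposing symmetry (y_j = y for all j) turns Σ_{j≠i} y_j into 2y, so 206.9 = 4y and y = 51.725.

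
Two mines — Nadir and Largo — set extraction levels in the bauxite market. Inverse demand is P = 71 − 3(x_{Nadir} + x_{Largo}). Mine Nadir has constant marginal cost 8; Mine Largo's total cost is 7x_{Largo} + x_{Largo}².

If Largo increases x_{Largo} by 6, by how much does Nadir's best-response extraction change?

Mine Nadir's profit: π = x_{Nadir}(71 − 3(x_{Nadir} + x_{Largo})) − 8x_{Nadir}.
∂π/∂x_{Nadir} = 63 − 6x_{Nadir} − 3x_{Largo} = 0, so x_{Nadir} = 10.5 − 0.5x_{Largo}.
The reaction-function slope is −0.5, so a 6-unit rise in x_{Largo} moves x_{Nadir} by −0.5 × 6 = −3. Nadir's best response falls — the actions are strategic substitutes.

-3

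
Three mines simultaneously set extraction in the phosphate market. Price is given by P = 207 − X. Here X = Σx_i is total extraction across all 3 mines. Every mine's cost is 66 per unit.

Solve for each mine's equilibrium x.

35.25

A representative mine's profit is π_i = x_i(207 − X) − 66x_i, with X = x_i + Σ_{j≠i} x_j.
First-order condition: 141 − 2x_i − Σ_{j≠i} x_j = 0.
Imposing symmetry (x_j = x for all j) turns Σ_{j≠i} x_j into 2x, so 141 = 4x and x = 35.25.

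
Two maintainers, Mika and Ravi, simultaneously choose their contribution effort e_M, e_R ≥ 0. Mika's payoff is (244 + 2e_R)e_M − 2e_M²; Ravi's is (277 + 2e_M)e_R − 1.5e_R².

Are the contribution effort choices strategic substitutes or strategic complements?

Expanding Mika's payoff: 244e_M + 2e_Re_M − 2e_M².
∂π/∂e_M = 244 + 2e_R − 4e_M = 0, so e_M = 61 + 0.5e_R.
The best-response slope de_M/de_R = 0.5 > 0: the reaction function is upward-sloping, so the choices are strategic complements.

strategic complements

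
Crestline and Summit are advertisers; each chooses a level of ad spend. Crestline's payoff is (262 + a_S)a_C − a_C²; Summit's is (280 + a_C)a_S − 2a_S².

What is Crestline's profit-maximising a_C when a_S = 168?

Expanding Crestline's payoff: 262a_C + a_Sa_C − a_C².
∂π/∂a_C = 262 + a_S − 2a_C = 0, so a_C = 131 + 0.5a_S.
At a_S = 168: a_C = 131 + 0.5·168 = 215.

215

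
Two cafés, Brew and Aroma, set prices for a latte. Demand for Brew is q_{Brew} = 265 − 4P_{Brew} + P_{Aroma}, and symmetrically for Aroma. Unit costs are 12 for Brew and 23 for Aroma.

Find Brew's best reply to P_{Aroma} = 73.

48.25

Brew's profit: π = (P_{Brew} − 12)(265 − 4P_{Brew} + P_{Aroma}).
∂π/∂P_{Brew} = 313 − 8P_{Brew} + P_{Aroma} = 0 ⇒ P_{Brew} = 39.125 + 0.125P_{Aroma}.
At P_{Aroma} = 73: P_{Brew} = 39.125 + 0.125·73 = 48.25.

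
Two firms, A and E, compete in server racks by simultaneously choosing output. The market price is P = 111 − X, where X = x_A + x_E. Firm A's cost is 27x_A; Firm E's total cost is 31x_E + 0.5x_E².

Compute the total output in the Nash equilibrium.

Firm A's profit: π = x_A(111 − (x_A + x_E)) − 27x_A.
∂π/∂x_A = 84 − 2x_A − x_E = 0, so x_A = 42 − 0.5x_E.
For E: ∂π/∂x_E = 80 − 3x_E − x_A = 0 ⇒ x_E = 80/3 − (1/3)x_A.
Substituting the second reaction function into the first: x_A = 42 − 0.5(80/3 − (1/3)x_A), which gives (5/6)x_A = 86/3 ⇒ x_A = 34.4.
Then x_E = 80/3 − (1/3)·34.4 = 15.2.
Total output: 34.4 + 15.2 = 49.6.

49.6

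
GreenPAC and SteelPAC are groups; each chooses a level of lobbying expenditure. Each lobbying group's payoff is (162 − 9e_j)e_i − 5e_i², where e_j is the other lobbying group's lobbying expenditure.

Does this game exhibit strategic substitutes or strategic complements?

strategic substitutes

GreenPAC's payoff is (162 − 9e_S)e_G − 5e_G².
∂π/∂e_G = 162 − 9e_S − 10e_G = 0, so e_G = 16.2 − 0.9e_S.
The best-response slope de_G/de_S = −0.9 < 0: the reaction function is downward-sloping, so the choices are strategic substitutes.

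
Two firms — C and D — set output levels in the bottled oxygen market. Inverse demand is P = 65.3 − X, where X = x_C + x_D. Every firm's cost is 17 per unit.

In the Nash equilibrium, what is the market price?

Firm C's profit: π = x_C(65.3 − (x_C + x_D)) − 17x_C.
∂π/∂x_C = 48.3 − 2x_C − x_D = 0, so x_C = 24.15 − 0.5x_D.
The game is symmetric, so in equilibrium x_D = x_C: the reaction function gives 1.5x_C = 24.15, hence x_C = 16.1.
Equilibrium price: P = 65.3 − 32.2 = 33.1.

33.1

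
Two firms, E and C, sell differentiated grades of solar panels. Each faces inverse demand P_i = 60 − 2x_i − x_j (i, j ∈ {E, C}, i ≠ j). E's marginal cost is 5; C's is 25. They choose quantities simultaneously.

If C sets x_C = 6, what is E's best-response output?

Firm E's profit: π = x_E(60 − 2x_E − x_C) − 5x_E.
∂π/∂x_E = 55 − 4x_E − x_C = 0 ⇒ x_E = 13.75 − 0.25x_C.
At x_C = 6: x_E = 13.75 − 0.25·6 = 12.25.

12.25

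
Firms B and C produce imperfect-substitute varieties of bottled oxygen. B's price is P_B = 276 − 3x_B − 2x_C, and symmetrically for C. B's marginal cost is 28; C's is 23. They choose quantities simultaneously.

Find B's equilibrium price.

Firm B's profit: π = x_B(276 − 3x_B − 2x_C) − 28x_B.
∂π/∂x_B = 248 − 6x_B − 2x_C = 0 ⇒ x_B = 124/3 − (1/3)x_C.
Similarly x_C = 253/6 − (1/3)x_B.
Substituting the second reaction function into the first: x_B = 124/3 − (1/3)(253/6 − (1/3)x_B), which gives (8/9)x_B = 491/18 ⇒ x_B = 30.6875.
Then x_C = 253/6 − (1/3)·30.6875 = 31.9375.
P_B = 276 − 3·30.6875 − 2·31.9375 = 120.0625.

120.0625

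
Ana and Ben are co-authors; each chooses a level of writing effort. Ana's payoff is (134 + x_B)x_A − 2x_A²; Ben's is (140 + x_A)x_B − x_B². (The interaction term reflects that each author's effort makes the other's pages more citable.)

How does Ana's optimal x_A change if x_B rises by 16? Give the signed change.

Expanding Ana's payoff: 134x_A + x_Bx_A − 2x_A².
∂π/∂x_A = 134 + x_B − 4x_A = 0, so x_A = 33.5 + 0.25x_B.
The reaction-function slope is 0.25, so a 16-unit rise in x_B moves x_A by 0.25 × 16 = 4. Ana's best response rises — the actions are strategic complements.

4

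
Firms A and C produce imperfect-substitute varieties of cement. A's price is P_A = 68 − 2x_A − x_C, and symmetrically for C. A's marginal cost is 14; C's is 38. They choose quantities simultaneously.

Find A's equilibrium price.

Firm A's profit: π = x_A(68 − 2x_A − x_C) − 14x_A.
∂π/∂x_A = 54 − 4x_A − x_C = 0 ⇒ x_A = 13.5 − 0.25x_C.
Similarly x_C = 7.5 − 0.25x_A.
Plugging x_C into A's best response: x_A = 13.5 − 0.25(7.5 − 0.25x_A) ⇒ 0.9375x_A = 11.625, so x_A = 12.4.
Then x_C = 7.5 − 0.25·12.4 = 4.4.
P_A = 68 − 2·12.4 − 4.4 = 38.8.

38.8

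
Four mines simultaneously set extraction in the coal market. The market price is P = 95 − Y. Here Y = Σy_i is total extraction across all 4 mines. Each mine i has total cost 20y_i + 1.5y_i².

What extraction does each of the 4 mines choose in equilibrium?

A representative mine's profit is π_i = y_i(95 − Y) − 20y_i − 1.5y_i², with Y = y_i + Σ_{j≠i} y_j.
First-order condition: 75 − 5y_i − Σ_{j≠i} y_j = 0.
Imposing symmetry (y_j = y for all j) turns Σ_{j≠i} y_j into 3y, so 75 = 8y and y = 9.375.

9.375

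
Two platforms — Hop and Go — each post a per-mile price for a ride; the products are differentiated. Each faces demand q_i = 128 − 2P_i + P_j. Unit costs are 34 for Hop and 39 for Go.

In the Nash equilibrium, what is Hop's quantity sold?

64

Hop's profit: π = (P_{Hop} − 34)(128 − 2P_{Hop} + P_{Go}).
∂π/∂P_{Hop} = 196 − 4P_{Hop} + P_{Go} = 0 ⇒ P_{Hop} = 49 + 0.25P_{Go}.
Similarly P_{Go} = 51.5 + 0.25P_{Hop}.
Solving the two reaction functions simultaneously: (1 − (0.25)(0.25))P_{Hop} = 49 + 0.25·51.5, so 0.9375P_{Hop} = 61.875 and P_{Hop} = 66.
Then P_{Go} = 51.5 + 0.25·66 = 68.
q_{Hop} = 128 − 2·66 + 68 = 64.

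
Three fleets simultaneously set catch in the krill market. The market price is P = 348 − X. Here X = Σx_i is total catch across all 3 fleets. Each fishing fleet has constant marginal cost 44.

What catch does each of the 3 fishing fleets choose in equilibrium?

A representative fishing fleet's profit is π_i = x_i(348 − X) − 44x_i, with X = x_i + Σ_{j≠i} x_j.
First-order condition: 304 − 2x_i − Σ_{j≠i} x_j = 0.
Imposing symmetry (x_j = x for all j) turns Σ_{j≠i} x_j into 2x, so 304 = 4x and x = 76.

76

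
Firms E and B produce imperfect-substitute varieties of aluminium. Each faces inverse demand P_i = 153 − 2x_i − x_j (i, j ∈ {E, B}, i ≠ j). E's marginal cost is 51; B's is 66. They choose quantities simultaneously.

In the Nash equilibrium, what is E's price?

Firm E's profit: π = x_E(153 − 2x_E − x_B) − 51x_E.
∂π/∂x_E = 102 − 4x_E − x_B = 0 ⇒ x_E = 25.5 − 0.25x_B.
Similarly x_B = 21.75 − 0.25x_E.
Substituting the second reaction function into the first: x_E = 25.5 − 0.25(21.75 − 0.25x_E), which gives 0.9375x_E = 20.0625 ⇒ x_E = 21.4.
Then x_B = 21.75 − 0.25·21.4 = 16.4.
P_E = 153 − 2·21.4 − 16.4 = 93.8.

93.8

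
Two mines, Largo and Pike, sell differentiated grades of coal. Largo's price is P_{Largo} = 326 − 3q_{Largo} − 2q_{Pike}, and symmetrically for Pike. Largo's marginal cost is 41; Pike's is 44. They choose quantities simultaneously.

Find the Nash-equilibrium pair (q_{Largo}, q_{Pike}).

35.8125, 35.0625

Mine Largo's profit: π = q_{Largo}(326 − 3q_{Largo} − 2q_{Pike}) − 41q_{Largo}.
∂π/∂q_{Largo} = 285 − 6q_{Largo} − 2q_{Pike} = 0 ⇒ q_{Largo} = 47.5 − (1/3)q_{Pike}.
Similarly q_{Pike} = 47 − (1/3)q_{Largo}.
Substituting the second reaction function into the first: q_{Largo} = 47.5 − (1/3)(47 − (1/3)q_{Largo}), which gives (8/9)q_{Largo} = 191/6 ⇒ q_{Largo} = 35.8125.
Then q_{Pike} = 47 − (1/3)·35.8125 = 35.0625.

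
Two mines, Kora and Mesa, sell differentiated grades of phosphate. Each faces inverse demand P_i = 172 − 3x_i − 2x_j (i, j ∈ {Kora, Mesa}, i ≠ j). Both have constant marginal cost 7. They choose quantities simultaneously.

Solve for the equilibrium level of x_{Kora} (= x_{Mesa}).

20.625

Mine Kora's profit: π = x_{Kora}(172 − 3x_{Kora} − 2x_{Mesa}) − 7x_{Kora}.
∂π/∂x_{Kora} = 165 − 6x_{Kora} − 2x_{Mesa} = 0 ⇒ x_{Kora} = 27.5 − (1/3)x_{Mesa}.
Setting x_{Kora} = x_{Mesa} in the reaction function: x_{Kora} = 27.5 − (1/3)x_{Kora}, so x_{Kora} = 27.5 / (4/3) = 20.625.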